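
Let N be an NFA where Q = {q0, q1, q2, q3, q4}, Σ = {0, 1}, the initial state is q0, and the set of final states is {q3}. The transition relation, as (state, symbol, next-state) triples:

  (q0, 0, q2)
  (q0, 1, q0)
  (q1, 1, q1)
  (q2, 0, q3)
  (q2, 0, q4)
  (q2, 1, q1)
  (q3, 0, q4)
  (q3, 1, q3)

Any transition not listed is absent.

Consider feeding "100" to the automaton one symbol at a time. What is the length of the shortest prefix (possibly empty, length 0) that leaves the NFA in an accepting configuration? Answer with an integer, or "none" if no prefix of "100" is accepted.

3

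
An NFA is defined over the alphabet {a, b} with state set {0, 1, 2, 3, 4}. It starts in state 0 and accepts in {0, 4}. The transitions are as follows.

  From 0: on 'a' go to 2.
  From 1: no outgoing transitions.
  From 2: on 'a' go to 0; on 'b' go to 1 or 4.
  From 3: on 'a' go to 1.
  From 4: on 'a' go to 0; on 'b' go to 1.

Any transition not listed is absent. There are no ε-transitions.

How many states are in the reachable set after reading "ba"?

0

Start in {0}.
Read 'b': 0→∅; now ∅.
The set is empty and remains empty for the remaining 1 symbol.
That set has 0 states.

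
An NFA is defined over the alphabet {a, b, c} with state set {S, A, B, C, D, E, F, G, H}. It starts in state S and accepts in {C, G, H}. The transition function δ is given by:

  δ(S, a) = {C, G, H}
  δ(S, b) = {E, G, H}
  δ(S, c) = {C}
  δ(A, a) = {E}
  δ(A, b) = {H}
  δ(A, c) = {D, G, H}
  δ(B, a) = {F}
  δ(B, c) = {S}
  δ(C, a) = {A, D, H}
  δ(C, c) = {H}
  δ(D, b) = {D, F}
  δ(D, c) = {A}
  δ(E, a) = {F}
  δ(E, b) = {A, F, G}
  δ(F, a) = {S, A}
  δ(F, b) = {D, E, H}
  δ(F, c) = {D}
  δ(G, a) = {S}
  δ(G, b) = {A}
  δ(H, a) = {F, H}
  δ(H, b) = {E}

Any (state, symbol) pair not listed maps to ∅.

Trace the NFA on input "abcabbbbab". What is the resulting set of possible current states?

{A, D, E, F, G, H}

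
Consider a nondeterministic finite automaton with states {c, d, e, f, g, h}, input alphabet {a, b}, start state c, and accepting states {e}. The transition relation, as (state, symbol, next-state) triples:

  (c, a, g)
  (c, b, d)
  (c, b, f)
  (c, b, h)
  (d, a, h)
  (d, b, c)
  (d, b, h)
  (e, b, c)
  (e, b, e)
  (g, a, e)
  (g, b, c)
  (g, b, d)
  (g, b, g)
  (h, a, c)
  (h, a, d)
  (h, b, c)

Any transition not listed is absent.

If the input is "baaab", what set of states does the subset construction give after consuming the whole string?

Start in {c}.
Read 'b': c→{d, f, h}; now {d, f, h}.
Read 'a': d→{h}, f→∅, h→{c, d}; now {c, d, h}.
Read 'a': c→{g}, d→{h}, h→{c, d}; now {c, d, g, h}.
Read 'a': c→{g}, d→{h}, g→{e}, h→{c, d}; now {c, d, e, g, h}.
Read 'b': c→{d, f, h}, d→{c, h}, e→{c, e}, g→{c, d, g}, h→{c}; now {c, d, e, f, g, h}.

{c, d, e, f, g, h}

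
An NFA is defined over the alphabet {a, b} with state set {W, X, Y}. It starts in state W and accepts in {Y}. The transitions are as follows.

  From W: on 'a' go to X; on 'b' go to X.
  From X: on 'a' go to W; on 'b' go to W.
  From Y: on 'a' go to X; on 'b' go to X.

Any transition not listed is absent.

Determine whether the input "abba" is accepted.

Start in {W}.
Read 'a': {W} → {X}.
Read 'b': {X} → {W}.
Read 'b': {W} → {X}.
Read 'a': {X} → {W}.
The final set {W} contains no accepting state.

No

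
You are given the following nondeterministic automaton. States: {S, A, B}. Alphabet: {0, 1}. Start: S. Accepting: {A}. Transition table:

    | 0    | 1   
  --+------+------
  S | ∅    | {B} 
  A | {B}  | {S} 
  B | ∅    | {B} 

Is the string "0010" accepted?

No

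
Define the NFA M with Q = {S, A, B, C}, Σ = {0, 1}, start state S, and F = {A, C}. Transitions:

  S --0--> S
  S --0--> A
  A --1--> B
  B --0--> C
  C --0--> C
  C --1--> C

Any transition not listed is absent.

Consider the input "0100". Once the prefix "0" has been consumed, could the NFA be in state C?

No

Start in {S}.
Read '0': S→{S, A}; now {S, A}.
State C is not in {S, A}.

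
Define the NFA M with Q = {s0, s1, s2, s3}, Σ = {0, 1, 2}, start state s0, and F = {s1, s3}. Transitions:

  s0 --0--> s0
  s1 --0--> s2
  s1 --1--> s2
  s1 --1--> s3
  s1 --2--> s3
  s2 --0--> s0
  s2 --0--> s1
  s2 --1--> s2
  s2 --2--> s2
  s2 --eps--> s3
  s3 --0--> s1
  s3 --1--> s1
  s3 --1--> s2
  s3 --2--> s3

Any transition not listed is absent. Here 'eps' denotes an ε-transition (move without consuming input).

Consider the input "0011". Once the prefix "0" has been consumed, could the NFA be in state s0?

Start in {s0}.
Read '0': {s0} → {s0}.
State s0 is in {s0}.

Yes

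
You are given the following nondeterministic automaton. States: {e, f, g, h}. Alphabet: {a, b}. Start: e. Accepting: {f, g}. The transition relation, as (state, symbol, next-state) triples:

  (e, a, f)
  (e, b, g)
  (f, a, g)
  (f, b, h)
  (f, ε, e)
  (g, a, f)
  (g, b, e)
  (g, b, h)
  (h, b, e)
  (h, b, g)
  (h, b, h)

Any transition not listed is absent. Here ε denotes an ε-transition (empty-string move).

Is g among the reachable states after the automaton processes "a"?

No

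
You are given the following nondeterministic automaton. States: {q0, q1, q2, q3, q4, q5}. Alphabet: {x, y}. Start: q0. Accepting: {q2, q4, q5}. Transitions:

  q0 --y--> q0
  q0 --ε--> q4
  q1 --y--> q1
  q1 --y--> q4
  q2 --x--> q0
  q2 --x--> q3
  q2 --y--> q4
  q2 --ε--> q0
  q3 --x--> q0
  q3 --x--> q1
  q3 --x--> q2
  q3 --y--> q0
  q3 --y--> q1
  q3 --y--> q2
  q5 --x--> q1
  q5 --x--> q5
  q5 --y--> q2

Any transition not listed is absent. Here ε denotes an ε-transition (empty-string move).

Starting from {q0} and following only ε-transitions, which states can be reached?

Begin with {q0}.
ε-move q0 → q4; add q4.

{q0, q4}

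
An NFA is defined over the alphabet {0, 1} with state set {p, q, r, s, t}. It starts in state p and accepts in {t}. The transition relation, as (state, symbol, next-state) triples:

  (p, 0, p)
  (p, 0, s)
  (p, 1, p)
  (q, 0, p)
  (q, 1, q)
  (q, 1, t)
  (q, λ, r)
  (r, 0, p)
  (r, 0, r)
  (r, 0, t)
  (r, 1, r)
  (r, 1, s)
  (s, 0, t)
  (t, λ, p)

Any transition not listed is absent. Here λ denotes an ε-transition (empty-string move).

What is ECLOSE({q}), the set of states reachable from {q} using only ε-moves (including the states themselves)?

Begin with {q}.
ε-move q → r; add r.

{q, r}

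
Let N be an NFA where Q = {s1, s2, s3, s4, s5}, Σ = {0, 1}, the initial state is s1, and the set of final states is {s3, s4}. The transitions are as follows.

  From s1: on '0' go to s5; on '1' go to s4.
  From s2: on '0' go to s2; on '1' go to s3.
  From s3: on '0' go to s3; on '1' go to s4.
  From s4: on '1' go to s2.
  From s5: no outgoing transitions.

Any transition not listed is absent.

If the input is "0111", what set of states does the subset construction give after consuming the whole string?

Start in {s1}.
Read '0': s1→{s5}; now {s5}.
Read '1': s5→∅; now ∅.
The set is empty and remains empty for the remaining 2 symbols.

∅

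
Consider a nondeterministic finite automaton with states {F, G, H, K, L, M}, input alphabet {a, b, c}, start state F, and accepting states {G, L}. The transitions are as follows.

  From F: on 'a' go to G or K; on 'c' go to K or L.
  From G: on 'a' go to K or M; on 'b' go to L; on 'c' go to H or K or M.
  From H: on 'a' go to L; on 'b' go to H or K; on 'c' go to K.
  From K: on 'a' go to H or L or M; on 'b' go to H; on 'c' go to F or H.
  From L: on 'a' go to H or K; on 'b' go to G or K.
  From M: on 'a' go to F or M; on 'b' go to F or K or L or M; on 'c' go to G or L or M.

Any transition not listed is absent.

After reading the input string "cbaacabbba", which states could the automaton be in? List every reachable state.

Start in {F}.
Read 'c': F→{K, L}; now {K, L}.
Read 'b': K→{H}, L→{G, K}; now {G, H, K}.
Read 'a': G→{K, M}, H→{L}, K→{H, L, M}; now {H, K, L, M}.
Read 'a': H→{L}, K→{H, L, M}, L→{H, K}, M→{F, M}; now {F, H, K, L, M}.
Read 'c': F→{K, L}, H→{K}, K→{F, H}, L→∅, M→{G, L, M}; now {F, G, H, K, L, M}.
Read 'a': F→{G, K}, G→{K, M}, H→{L}, K→{H, L, M}, L→{H, K}, M→{F, M}; now {F, G, H, K, L, M}.
Read 'b': F→∅, G→{L}, H→{H, K}, K→{H}, L→{G, K}, M→{F, K, L, M}; now {F, G, H, K, L, M}.
Read 'b': F→∅, G→{L}, H→{H, K}, K→{H}, L→{G, K}, M→{F, K, L, M}; now {F, G, H, K, L, M}.
Read 'b': F→∅, G→{L}, H→{H, K}, K→{H}, L→{G, K}, M→{F, K, L, M}; now {F, G, H, K, L, M}.
Read 'a': F→{G, K}, G→{K, M}, H→{L}, K→{H, L, M}, L→{H, K}, M→{F, M}; now {F, G, H, K, L, M}.

{F, G, H, K, L, M}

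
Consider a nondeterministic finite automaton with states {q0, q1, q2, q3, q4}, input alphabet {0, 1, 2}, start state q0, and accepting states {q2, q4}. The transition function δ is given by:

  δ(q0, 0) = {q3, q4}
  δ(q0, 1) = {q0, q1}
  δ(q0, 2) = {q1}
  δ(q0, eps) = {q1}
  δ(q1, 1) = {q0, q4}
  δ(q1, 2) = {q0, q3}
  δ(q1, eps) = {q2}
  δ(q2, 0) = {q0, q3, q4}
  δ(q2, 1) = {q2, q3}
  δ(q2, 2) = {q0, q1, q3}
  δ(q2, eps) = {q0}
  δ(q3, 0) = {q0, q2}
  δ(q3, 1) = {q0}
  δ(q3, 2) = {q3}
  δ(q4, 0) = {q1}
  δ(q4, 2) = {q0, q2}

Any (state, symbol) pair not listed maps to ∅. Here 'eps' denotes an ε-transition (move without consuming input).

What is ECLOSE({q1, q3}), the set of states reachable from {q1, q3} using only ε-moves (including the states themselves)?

Begin with {q1, q3}.
ε-move q1 → q2; add q2.
ε-move q2 → q0; add q0.

{q0, q1, q2, q3}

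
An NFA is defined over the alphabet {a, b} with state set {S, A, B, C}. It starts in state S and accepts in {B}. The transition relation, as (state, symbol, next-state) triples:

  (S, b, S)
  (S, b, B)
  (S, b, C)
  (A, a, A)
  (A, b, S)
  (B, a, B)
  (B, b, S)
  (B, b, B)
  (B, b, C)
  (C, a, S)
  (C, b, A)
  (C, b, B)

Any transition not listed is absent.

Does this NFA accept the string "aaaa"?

No

Start in {S}.
Read 'a': S→∅; now ∅.
The set is empty and remains empty for the remaining 3 symbols.
The final set ∅ contains no accepting state.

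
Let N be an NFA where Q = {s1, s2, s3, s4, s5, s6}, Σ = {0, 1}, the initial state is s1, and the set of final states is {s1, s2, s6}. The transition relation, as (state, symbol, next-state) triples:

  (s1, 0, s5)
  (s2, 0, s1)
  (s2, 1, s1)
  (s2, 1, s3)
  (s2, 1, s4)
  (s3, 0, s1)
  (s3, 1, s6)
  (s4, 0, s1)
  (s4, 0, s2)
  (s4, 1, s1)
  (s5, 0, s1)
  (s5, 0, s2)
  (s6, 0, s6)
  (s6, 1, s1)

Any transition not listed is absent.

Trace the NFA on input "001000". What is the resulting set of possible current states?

{s1, s2, s5}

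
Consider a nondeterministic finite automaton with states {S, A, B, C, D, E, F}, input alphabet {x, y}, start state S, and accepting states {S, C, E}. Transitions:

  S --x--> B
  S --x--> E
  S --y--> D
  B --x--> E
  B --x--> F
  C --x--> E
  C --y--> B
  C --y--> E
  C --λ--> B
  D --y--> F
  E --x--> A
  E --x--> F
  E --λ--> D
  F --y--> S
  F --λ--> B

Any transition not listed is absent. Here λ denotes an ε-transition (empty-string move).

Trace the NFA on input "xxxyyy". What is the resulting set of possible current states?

{B, D, F}

Start in {S}.
Read 'x': {S} → {B, D, E}.
Read 'x': {B, D, E} → {A, B, D, E, F}.
Read 'x': {A, B, D, E, F} → {A, B, D, E, F}.
Read 'y': {A, B, D, E, F} → {S, B, F}.
Read 'y': {S, B, F} → {S, D}.
Read 'y': {S, D} → {B, D, F}.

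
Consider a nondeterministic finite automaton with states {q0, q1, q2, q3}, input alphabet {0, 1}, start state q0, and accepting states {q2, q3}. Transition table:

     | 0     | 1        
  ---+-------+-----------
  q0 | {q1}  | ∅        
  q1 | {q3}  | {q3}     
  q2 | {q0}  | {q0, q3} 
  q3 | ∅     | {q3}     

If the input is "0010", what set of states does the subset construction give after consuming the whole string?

Start in {q0}.
Read '0': q0→{q1}; now {q1}.
Read '0': q1→{q3}; now {q3}.
Read '1': q3→{q3}; now {q3}.
Read '0': q3→∅; now ∅.

∅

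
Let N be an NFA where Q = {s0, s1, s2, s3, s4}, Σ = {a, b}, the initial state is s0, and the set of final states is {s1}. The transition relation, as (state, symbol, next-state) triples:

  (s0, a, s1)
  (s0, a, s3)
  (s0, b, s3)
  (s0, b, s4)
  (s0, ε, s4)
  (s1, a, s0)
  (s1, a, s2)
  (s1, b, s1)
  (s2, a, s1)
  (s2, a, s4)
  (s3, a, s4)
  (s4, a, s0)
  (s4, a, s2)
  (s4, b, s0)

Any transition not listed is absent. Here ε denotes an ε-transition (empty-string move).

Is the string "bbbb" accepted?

No

Start: ε-closure({s0}) = {s0, s4}.
Read 'b': {s0, s4} → {s0, s3, s4}.
Read 'b': {s0, s3, s4} → {s0, s3, s4}.
Read 'b': {s0, s3, s4} → {s0, s3, s4}.
Read 'b': {s0, s3, s4} → {s0, s3, s4}.
The final set {s0, s3, s4} contains no accepting state.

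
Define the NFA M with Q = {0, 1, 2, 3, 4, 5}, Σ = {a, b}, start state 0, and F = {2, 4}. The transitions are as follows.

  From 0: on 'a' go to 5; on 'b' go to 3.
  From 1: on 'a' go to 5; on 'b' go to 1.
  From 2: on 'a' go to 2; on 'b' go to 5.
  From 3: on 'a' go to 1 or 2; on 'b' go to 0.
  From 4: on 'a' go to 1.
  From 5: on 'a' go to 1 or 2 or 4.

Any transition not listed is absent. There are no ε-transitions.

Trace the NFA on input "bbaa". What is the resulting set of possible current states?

{1, 2, 4}

Start in {0}.
Read 'b': {0} → {3}.
Read 'b': {3} → {0}.
Read 'a': {0} → {5}.
Read 'a': {5} → {1, 2, 4}.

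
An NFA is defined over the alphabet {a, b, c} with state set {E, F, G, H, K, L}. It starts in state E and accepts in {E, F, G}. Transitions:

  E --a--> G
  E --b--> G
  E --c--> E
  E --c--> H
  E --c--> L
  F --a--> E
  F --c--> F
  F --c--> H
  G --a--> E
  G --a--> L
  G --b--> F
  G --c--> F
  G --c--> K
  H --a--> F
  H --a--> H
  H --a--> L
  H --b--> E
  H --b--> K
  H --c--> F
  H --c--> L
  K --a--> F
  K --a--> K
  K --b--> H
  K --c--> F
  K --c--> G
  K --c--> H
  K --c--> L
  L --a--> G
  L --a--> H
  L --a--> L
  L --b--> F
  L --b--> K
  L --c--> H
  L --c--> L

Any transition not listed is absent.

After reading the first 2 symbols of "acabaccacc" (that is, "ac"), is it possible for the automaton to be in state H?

Start in {E}.
Read 'a': {E} → {G}.
Read 'c': {G} → {F, K}.
State H is not in {F, K}.

No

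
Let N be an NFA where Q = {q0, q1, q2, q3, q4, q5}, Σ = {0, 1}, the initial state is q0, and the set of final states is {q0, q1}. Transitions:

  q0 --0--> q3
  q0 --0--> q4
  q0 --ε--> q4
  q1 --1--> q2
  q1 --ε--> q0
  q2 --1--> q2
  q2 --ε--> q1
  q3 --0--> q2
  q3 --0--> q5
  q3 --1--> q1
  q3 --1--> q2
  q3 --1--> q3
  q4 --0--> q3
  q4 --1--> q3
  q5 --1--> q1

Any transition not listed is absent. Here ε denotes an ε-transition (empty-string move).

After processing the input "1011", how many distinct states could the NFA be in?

5

Start: ε-closure({q0}) = {q0, q4}.
Read '1': {q0, q4} → {q3}.
Read '0': {q3} → {q0, q1, q2, q4, q5}.
Read '1': {q0, q1, q2, q4, q5} → {q0, q1, q2, q3, q4}.
Read '1': {q0, q1, q2, q3, q4} → {q0, q1, q2, q3, q4}.
That set has 5 states.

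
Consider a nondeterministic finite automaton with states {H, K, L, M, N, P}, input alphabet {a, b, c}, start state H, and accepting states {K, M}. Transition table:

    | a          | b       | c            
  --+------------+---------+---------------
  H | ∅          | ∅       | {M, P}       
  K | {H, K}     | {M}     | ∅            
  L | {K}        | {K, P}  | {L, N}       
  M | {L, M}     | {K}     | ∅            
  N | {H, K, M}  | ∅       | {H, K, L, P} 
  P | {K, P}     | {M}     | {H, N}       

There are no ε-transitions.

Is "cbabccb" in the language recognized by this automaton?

Yes

Start in {H}.
Read 'c': H→{M, P}; now {M, P}.
Read 'b': M→{K}, P→{M}; now {K, M}.
Read 'a': K→{H, K}, M→{L, M}; now {H, K, L, M}.
Read 'b': H→∅, K→{M}, L→{K, P}, M→{K}; now {K, M, P}.
Read 'c': K→∅, M→∅, P→{H, N}; now {H, N}.
Read 'c': H→{M, P}, N→{H, K, L, P}; now {H, K, L, M, P}.
Read 'b': H→∅, K→{M}, L→{K, P}, M→{K}, P→{M}; now {K, M, P}.
The final set {K, M, P} contains the accepting states K, M.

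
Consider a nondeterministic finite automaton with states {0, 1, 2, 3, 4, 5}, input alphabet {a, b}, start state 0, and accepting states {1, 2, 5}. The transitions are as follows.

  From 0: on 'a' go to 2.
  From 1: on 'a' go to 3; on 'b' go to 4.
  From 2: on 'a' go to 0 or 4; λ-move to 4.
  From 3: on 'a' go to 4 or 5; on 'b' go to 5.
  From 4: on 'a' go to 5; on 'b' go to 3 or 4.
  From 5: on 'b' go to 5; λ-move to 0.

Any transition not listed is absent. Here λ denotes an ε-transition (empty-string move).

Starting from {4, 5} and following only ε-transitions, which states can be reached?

Begin with {4, 5}.
ε-move 5 → 0; add 0.

{0, 4, 5}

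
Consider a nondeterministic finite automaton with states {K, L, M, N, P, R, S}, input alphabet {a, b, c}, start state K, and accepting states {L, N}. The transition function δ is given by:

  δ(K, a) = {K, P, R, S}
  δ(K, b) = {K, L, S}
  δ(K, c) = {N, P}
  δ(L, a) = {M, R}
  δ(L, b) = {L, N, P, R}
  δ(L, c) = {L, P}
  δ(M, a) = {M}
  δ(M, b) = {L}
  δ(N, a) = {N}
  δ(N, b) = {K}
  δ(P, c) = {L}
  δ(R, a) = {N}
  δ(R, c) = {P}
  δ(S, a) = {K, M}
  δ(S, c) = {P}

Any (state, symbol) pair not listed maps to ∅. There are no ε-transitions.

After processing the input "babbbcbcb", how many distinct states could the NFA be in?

Start in {K}.
Read 'b': K→{K, L, S}; now {K, L, S}.
Read 'a': K→{K, P, R, S}, L→{M, R}, S→{K, M}; now {K, M, P, R, S}.
Read 'b': K→{K, L, S}, M→{L}, P→∅, R→∅, S→∅; now {K, L, S}.
Read 'b': K→{K, L, S}, L→{L, N, P, R}, S→∅; now {K, L, N, P, R, S}.
Read 'b': K→{K, L, S}, L→{L, N, P, R}, N→{K}, P→∅, R→∅, S→∅; now {K, L, N, P, R, S}.
Read 'c': K→{N, P}, L→{L, P}, N→∅, P→{L}, R→{P}, S→{P}; now {L, N, P}.
Read 'b': L→{L, N, P, R}, N→{K}, P→∅; now {K, L, N, P, R}.
Read 'c': K→{N, P}, L→{L, P}, N→∅, P→{L}, R→{P}; now {L, N, P}.
Read 'b': L→{L, N, P, R}, N→{K}, P→∅; now {K, L, N, P, R}.
That set has 5 states.

5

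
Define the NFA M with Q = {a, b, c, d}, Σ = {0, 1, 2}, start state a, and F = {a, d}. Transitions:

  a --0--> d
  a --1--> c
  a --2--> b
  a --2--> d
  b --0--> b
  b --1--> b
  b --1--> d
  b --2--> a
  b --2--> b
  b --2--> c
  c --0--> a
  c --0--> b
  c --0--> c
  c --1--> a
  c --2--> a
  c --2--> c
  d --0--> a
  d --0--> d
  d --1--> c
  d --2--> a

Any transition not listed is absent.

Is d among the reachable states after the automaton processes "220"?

Start in {a}.
Read '2': a→{b, d}; now {b, d}.
Read '2': b→{a, b, c}, d→{a}; now {a, b, c}.
Read '0': a→{d}, b→{b}, c→{a, b, c}; now {a, b, c, d}.
State d is in {a, b, c, d}.

Yes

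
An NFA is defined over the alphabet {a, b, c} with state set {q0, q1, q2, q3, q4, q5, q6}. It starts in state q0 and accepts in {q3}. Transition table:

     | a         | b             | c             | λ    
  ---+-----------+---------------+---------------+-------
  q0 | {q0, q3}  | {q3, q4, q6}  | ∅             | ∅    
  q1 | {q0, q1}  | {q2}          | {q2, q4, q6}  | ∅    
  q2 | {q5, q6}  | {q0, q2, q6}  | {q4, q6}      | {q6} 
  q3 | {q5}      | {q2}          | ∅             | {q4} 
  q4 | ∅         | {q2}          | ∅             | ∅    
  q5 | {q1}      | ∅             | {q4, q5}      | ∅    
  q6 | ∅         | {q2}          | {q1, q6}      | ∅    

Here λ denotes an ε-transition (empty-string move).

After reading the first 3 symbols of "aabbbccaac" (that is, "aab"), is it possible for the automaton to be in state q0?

Start in {q0}.
Read 'a': {q0} → {q0, q3, q4}.
Read 'a': {q0, q3, q4} → {q0, q3, q4, q5}.
Read 'b': {q0, q3, q4, q5} → {q2, q3, q4, q6}.
State q0 is not in {q2, q3, q4, q6}.

No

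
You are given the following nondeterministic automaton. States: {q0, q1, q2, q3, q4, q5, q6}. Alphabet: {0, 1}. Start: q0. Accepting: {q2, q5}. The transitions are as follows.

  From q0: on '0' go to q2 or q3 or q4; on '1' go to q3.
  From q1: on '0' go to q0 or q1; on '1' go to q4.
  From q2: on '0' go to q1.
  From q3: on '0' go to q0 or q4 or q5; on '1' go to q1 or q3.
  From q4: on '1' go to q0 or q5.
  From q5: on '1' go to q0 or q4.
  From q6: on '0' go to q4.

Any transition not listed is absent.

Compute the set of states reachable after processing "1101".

{q0, q3, q4, q5}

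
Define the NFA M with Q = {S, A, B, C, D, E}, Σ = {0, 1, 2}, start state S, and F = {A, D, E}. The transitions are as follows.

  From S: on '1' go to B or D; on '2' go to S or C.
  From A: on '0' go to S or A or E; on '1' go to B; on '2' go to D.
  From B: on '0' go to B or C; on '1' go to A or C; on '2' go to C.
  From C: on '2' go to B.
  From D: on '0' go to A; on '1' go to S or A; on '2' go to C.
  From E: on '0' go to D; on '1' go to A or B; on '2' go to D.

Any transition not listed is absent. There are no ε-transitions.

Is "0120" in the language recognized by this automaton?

No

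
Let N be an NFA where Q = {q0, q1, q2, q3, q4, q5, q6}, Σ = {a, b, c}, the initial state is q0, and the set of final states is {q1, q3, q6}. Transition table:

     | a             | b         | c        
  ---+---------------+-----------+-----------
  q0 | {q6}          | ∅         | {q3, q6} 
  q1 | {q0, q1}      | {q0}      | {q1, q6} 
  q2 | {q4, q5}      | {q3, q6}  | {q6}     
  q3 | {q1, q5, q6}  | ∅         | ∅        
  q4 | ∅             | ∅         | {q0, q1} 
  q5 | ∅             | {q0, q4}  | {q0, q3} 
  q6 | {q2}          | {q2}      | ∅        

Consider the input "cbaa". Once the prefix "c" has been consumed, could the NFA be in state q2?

Start in {q0}.
Read 'c': q0→{q3, q6}; now {q3, q6}.
State q2 is not in {q3, q6}.

No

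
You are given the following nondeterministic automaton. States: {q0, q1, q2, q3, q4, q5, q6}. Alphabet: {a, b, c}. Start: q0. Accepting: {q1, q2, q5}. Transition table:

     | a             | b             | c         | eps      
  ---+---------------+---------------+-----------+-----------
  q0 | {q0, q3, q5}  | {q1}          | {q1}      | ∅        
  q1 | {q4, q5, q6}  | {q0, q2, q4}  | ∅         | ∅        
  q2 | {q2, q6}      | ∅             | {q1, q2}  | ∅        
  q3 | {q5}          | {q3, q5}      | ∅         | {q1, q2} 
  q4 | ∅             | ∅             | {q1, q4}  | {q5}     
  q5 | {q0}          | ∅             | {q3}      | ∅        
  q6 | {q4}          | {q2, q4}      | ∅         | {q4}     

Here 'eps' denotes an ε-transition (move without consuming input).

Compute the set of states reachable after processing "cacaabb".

{q0, q1, q2, q3, q4, q5}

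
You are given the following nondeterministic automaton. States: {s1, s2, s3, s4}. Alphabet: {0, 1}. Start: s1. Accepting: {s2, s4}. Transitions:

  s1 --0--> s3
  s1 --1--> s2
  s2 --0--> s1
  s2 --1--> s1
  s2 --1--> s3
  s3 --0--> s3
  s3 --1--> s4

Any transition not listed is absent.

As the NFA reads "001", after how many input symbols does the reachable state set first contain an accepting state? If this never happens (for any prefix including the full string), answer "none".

3

Start in {s1}.
Read '0': {s1} → {s3}.
Read '0': {s3} → {s3}.
Read '1': {s3} → {s4}.
None of the earlier sets intersect F, but {s4} does.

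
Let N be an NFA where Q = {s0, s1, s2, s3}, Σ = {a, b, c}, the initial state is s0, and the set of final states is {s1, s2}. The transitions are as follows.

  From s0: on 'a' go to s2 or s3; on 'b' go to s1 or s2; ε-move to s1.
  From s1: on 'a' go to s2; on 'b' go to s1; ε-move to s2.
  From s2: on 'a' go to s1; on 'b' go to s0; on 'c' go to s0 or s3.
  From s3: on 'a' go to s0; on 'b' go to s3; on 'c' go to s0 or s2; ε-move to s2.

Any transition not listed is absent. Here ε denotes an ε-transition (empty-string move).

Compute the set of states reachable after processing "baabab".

{s0, s1, s2, s3}

Start: ε-closure({s0}) = {s0, s1, s2}.
Read 'b': s0→{s1, s2}, s1→{s1}, s2→{s0}; now {s0, s1, s2}.
Read 'a': s0→{s2, s3}, s1→{s2}, s2→{s1}; now {s1, s2, s3}.
Read 'a': s1→{s2}, s2→{s1}, s3→{s0}; now {s0, s1, s2}.
Read 'b': s0→{s1, s2}, s1→{s1}, s2→{s0}; now {s0, s1, s2}.
Read 'a': s0→{s2, s3}, s1→{s2}, s2→{s1}; now {s1, s2, s3}.
Read 'b': s1→{s1}, s2→{s0}, s3→{s3}; union {s0, s1, s3}; ε-closure = {s0, s1, s2, s3}.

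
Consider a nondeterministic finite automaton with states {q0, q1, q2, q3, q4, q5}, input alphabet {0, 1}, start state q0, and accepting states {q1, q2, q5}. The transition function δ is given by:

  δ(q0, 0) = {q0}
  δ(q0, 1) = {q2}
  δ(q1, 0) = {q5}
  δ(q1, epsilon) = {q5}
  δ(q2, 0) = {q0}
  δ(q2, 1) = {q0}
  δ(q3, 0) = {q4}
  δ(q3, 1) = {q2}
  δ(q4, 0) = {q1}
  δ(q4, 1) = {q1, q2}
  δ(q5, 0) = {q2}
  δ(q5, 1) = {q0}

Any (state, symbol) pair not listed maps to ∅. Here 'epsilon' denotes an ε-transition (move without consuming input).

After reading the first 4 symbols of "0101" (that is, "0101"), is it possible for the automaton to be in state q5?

Start in {q0}.
Read '0': {q0} → {q0}.
Read '1': {q0} → {q2}.
Read '0': {q2} → {q0}.
Read '1': {q0} → {q2}.
State q5 is not in {q2}.

No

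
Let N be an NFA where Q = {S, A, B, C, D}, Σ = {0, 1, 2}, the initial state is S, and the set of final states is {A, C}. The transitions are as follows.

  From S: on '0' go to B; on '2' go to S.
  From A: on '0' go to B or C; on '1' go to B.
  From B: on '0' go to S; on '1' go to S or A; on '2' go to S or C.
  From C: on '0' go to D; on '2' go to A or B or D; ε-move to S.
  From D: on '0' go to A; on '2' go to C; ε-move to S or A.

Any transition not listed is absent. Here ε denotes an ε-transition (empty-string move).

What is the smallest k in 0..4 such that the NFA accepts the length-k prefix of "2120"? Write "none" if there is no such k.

Start in {S}.
Read '2': S→{S}; now {S}.
Read '1': S→∅; now ∅.
The set is empty and remains empty for the remaining 2 symbols.
No reachable set along the way intersects F.

none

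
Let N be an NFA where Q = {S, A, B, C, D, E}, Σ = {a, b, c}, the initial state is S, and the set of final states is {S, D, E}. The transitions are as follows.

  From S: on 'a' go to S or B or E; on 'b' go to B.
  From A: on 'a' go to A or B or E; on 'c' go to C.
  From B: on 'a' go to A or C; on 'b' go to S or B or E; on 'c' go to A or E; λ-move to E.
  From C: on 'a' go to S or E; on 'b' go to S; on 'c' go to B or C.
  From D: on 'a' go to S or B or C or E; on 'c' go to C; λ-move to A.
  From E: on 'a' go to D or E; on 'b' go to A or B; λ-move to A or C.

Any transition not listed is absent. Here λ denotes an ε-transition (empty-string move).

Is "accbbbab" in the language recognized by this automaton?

Start in {S}.
Read 'a': S→{S, B, E}; union {S, B, E}; ε-closure = {S, A, B, C, E}.
Read 'c': S→∅, A→{C}, B→{A, E}, C→{B, C}, E→∅; now {A, B, C, E}.
Read 'c': A→{C}, B→{A, E}, C→{B, C}, E→∅; now {A, B, C, E}.
Read 'b': A→∅, B→{S, B, E}, C→{S}, E→{A, B}; union {S, A, B, E}; ε-closure = {S, A, B, C, E}.
Read 'b': S→{B}, A→∅, B→{S, B, E}, C→{S}, E→{A, B}; union {S, A, B, E}; ε-closure = {S, A, B, C, E}.
Read 'b': S→{B}, A→∅, B→{S, B, E}, C→{S}, E→{A, B}; union {S, A, B, E}; ε-closure = {S, A, B, C, E}.
Read 'a': S→{S, B, E}, A→{A, B, E}, B→{A, C}, C→{S, E}, E→{D, E}; now {S, A, B, C, D, E}.
Read 'b': S→{B}, A→∅, B→{S, B, E}, C→{S}, D→∅, E→{A, B}; union {S, A, B, E}; ε-closure = {S, A, B, C, E}.
The final set {S, A, B, C, E} contains the accepting states S, E.

Yes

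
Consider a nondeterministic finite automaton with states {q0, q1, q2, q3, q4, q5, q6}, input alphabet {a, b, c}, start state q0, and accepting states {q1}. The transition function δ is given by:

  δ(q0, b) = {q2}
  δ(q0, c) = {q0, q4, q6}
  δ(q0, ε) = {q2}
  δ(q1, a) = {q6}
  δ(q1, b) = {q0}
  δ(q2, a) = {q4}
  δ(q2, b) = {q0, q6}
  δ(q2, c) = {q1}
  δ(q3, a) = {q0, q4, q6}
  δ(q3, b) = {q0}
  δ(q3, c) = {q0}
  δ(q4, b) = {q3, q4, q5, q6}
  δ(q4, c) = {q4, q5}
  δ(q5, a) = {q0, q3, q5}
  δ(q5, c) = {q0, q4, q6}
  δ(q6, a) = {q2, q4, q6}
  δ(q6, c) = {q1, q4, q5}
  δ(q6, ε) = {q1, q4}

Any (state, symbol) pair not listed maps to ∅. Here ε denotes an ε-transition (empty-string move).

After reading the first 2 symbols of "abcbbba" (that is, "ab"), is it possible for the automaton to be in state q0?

Start: ε-closure({q0}) = {q0, q2}.
Read 'a': {q0, q2} → {q4}.
Read 'b': {q4} → {q1, q3, q4, q5, q6}.
State q0 is not in {q1, q3, q4, q5, q6}.

No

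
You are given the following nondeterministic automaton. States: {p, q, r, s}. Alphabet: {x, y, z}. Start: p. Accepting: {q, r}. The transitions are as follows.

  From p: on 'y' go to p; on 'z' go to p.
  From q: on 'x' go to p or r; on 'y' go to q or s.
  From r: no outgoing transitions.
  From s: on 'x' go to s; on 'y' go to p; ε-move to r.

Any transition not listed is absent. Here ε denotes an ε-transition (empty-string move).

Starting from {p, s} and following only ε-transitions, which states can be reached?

Begin with {p, s}.
ε-move s → r; add r.

{p, r, s}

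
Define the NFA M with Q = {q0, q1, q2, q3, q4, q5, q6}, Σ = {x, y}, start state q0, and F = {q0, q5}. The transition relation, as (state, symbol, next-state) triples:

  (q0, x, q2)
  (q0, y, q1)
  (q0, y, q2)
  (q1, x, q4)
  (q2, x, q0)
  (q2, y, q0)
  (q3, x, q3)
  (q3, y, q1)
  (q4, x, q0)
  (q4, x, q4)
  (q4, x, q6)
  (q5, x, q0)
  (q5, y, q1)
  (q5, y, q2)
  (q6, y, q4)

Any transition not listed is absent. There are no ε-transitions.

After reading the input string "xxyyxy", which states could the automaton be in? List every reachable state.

Start in {q0}.
Read 'x': q0→{q2}; now {q2}.
Read 'x': q2→{q0}; now {q0}.
Read 'y': q0→{q1, q2}; now {q1, q2}.
Read 'y': q1→∅, q2→{q0}; now {q0}.
Read 'x': q0→{q2}; now {q2}.
Read 'y': q2→{q0}; now {q0}.

{q0}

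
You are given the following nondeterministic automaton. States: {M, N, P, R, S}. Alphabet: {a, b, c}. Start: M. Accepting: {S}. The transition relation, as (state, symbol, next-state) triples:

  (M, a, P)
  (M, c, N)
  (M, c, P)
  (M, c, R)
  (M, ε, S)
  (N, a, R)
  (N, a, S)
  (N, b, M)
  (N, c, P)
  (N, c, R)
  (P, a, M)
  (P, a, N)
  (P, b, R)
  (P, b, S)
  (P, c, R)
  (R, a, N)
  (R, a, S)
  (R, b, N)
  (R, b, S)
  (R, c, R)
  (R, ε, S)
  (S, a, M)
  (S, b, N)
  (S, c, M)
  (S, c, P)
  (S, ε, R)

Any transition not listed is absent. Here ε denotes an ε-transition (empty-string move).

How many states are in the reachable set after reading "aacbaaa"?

5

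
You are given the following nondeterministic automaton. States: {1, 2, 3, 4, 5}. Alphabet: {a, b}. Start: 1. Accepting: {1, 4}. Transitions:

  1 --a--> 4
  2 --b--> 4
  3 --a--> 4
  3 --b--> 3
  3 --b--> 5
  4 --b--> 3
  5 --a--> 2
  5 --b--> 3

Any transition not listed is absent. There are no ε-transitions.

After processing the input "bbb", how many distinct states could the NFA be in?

Start in {1}.
Read 'b': 1→∅; now ∅.
The set is empty and remains empty for the remaining 2 symbols.
That set has 0 states.

0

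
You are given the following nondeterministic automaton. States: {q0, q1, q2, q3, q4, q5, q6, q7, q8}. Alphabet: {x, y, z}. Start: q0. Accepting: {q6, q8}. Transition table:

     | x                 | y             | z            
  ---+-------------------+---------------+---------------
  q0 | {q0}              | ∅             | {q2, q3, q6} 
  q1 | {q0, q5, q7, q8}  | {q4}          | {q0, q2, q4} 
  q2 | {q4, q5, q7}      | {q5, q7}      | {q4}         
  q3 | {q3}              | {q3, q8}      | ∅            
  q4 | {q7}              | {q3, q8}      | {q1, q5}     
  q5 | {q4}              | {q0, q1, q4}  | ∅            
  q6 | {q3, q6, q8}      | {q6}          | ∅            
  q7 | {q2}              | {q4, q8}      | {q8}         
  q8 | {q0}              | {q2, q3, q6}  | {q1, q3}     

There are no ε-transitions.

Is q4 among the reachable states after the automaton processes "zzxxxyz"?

Start in {q0}.
Read 'z': q0→{q2, q3, q6}; now {q2, q3, q6}.
Read 'z': q2→{q4}, q3→∅, q6→∅; now {q4}.
Read 'x': q4→{q7}; now {q7}.
Read 'x': q7→{q2}; now {q2}.
Read 'x': q2→{q4, q5, q7}; now {q4, q5, q7}.
Read 'y': q4→{q3, q8}, q5→{q0, q1, q4}, q7→{q4, q8}; now {q0, q1, q3, q4, q8}.
Read 'z': q0→{q2, q3, q6}, q1→{q0, q2, q4}, q3→∅, q4→{q1, q5}, q8→{q1, q3}; now {q0, q1, q2, q3, q4, q5, q6}.
State q4 is in {q0, q1, q2, q3, q4, q5, q6}.

Yes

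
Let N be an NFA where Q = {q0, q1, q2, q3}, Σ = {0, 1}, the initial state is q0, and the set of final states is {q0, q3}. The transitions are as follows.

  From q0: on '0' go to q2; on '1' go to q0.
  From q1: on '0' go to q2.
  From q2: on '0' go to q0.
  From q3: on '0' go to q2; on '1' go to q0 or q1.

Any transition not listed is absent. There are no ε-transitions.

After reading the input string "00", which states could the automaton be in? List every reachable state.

{q0}

Start in {q0}.
Read '0': {q0} → {q2}.
Read '0': {q2} → {q0}.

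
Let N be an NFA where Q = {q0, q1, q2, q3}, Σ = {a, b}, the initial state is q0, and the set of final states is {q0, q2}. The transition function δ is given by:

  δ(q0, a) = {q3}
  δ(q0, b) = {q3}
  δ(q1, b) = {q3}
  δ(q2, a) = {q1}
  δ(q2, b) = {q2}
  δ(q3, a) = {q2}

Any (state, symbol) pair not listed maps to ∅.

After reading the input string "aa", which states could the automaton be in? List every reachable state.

Start in {q0}.
Read 'a': {q0} → {q3}.
Read 'a': {q3} → {q2}.

{q2}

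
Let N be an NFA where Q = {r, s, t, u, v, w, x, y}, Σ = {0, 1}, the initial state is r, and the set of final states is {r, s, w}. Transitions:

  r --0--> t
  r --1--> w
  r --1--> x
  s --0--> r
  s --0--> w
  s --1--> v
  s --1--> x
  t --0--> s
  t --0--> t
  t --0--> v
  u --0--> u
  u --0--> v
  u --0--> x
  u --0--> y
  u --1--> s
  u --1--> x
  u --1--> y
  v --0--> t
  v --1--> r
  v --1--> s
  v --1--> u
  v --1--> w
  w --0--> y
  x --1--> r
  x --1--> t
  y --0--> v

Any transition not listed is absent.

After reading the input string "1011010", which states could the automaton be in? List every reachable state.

∅

Start in {r}.
Read '1': {r} → {w, x}.
Read '0': {w, x} → {y}.
Read '1': {y} → ∅.
The set is empty and remains empty for the remaining 4 symbols.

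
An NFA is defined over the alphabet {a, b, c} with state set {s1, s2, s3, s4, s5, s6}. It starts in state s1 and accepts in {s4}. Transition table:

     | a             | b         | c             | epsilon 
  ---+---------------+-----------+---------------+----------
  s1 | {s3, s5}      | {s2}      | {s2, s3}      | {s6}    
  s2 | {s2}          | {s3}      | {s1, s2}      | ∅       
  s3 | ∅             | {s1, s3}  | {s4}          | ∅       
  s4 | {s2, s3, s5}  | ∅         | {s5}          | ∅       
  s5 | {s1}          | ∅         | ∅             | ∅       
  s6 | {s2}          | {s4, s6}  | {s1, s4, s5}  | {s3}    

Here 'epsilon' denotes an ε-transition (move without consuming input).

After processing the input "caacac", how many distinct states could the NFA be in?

6

Start: ε-closure({s1}) = {s1, s3, s6}.
Read 'c': s1→{s2, s3}, s3→{s4}, s6→{s1, s4, s5}; union {s1, s2, s3, s4, s5}; ε-closure = {s1, s2, s3, s4, s5, s6}.
Read 'a': s1→{s3, s5}, s2→{s2}, s3→∅, s4→{s2, s3, s5}, s5→{s1}, s6→{s2}; union {s1, s2, s3, s5}; ε-closure = {s1, s2, s3, s5, s6}.
Read 'a': s1→{s3, s5}, s2→{s2}, s3→∅, s5→{s1}, s6→{s2}; union {s1, s2, s3, s5}; ε-closure = {s1, s2, s3, s5, s6}.
Read 'c': s1→{s2, s3}, s2→{s1, s2}, s3→{s4}, s5→∅, s6→{s1, s4, s5}; union {s1, s2, s3, s4, s5}; ε-closure = {s1, s2, s3, s4, s5, s6}.
Read 'a': s1→{s3, s5}, s2→{s2}, s3→∅, s4→{s2, s3, s5}, s5→{s1}, s6→{s2}; union {s1, s2, s3, s5}; ε-closure = {s1, s2, s3, s5, s6}.
Read 'c': s1→{s2, s3}, s2→{s1, s2}, s3→{s4}, s5→∅, s6→{s1, s4, s5}; union {s1, s2, s3, s4, s5}; ε-closure = {s1, s2, s3, s4, s5, s6}.
That set has 6 states.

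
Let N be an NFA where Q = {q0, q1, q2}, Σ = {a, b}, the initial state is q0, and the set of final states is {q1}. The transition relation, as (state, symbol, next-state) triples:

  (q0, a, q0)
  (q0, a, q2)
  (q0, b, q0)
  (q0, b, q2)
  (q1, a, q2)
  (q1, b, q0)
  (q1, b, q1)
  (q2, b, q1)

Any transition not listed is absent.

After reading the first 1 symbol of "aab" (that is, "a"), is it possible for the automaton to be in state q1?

Start in {q0}.
Read 'a': {q0} → {q0, q2}.
State q1 is not in {q0, q2}.

No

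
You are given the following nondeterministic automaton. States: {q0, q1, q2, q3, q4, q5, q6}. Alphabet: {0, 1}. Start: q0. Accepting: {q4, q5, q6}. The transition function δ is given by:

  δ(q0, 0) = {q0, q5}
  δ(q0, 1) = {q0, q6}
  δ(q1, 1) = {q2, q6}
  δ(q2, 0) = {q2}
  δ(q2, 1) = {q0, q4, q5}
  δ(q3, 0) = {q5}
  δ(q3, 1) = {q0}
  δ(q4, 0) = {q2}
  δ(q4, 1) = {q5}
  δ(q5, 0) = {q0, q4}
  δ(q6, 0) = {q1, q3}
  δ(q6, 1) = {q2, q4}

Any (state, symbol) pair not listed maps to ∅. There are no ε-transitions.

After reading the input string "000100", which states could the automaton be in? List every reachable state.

{q0, q2, q4, q5}

Start in {q0}.
Read '0': {q0} → {q0, q5}.
Read '0': {q0, q5} → {q0, q4, q5}.
Read '0': {q0, q4, q5} → {q0, q2, q4, q5}.
Read '1': {q0, q2, q4, q5} → {q0, q4, q5, q6}.
Read '0': {q0, q4, q5, q6} → {q0, q1, q2, q3, q4, q5}.
Read '0': {q0, q1, q2, q3, q4, q5} → {q0, q2, q4, q5}.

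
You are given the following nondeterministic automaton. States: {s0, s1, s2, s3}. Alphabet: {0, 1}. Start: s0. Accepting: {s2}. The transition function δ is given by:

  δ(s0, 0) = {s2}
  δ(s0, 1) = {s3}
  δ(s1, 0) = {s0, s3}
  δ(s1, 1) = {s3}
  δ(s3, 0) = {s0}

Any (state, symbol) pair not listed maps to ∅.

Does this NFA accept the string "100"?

Yes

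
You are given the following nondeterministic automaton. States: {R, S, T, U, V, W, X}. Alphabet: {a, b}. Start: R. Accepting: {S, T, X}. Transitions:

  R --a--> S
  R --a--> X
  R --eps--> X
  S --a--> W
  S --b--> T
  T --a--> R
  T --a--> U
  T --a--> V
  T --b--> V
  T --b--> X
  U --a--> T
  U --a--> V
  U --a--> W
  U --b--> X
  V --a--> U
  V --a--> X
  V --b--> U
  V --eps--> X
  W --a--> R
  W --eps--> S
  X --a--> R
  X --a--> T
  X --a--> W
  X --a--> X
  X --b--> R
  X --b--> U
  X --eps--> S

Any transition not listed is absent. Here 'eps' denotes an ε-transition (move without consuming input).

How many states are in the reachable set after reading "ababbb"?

6

Start: ε-closure({R}) = {R, S, X}.
Read 'a': R→{S, X}, S→{W}, X→{R, T, W, X}; now {R, S, T, W, X}.
Read 'b': R→∅, S→{T}, T→{V, X}, W→∅, X→{R, U}; union {R, T, U, V, X}; ε-closure = {R, S, T, U, V, X}.
Read 'a': R→{S, X}, S→{W}, T→{R, U, V}, U→{T, V, W}, V→{U, X}, X→{R, T, W, X}; now {R, S, T, U, V, W, X}.
Read 'b': R→∅, S→{T}, T→{V, X}, U→{X}, V→{U}, W→∅, X→{R, U}; union {R, T, U, V, X}; ε-closure = {R, S, T, U, V, X}.
Read 'b': R→∅, S→{T}, T→{V, X}, U→{X}, V→{U}, X→{R, U}; union {R, T, U, V, X}; ε-closure = {R, S, T, U, V, X}.
Read 'b': R→∅, S→{T}, T→{V, X}, U→{X}, V→{U}, X→{R, U}; union {R, T, U, V, X}; ε-closure = {R, S, T, U, V, X}.
That set has 6 states.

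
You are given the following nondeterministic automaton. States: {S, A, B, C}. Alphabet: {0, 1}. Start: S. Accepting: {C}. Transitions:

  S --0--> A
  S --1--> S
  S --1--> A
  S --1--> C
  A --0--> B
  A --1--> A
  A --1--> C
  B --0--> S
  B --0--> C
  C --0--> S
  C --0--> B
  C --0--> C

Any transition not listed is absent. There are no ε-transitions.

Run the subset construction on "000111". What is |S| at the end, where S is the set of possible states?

Start in {S}.
Read '0': S→{A}; now {A}.
Read '0': A→{B}; now {B}.
Read '0': B→{S, C}; now {S, C}.
Read '1': S→{S, A, C}, C→∅; now {S, A, C}.
Read '1': S→{S, A, C}, A→{A, C}, C→∅; now {S, A, C}.
Read '1': S→{S, A, C}, A→{A, C}, C→∅; now {S, A, C}.
That set has 3 states.

3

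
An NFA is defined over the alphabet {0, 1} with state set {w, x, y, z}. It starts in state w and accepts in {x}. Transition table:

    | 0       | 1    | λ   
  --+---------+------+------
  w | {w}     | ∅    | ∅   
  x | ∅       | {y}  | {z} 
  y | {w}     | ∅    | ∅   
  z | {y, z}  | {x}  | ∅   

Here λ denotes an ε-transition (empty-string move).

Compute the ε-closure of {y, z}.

{y, z}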